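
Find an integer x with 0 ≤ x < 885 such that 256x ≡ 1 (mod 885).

121

gcd(885, 256) = 1.
By Bézout, 256·(121) + 885·(-35) = 1.
So 256·121 ≡ 1 (mod 885), and 121 mod 885 = 121.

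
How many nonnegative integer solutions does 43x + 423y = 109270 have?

6

gcd(423, 43) = 1.
By Bézout, 43·(-59) + 423·(6) = 1.
One solution: (13, 257).
General: x = 13 + 423t, y = 257 - 43t.
x ≥ 0 ⇒ t ≥ 0; y ≥ 0 ⇒ t ≤ 5. So t ∈ [0, 5]: 6 solutions.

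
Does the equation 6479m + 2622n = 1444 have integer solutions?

yes

gcd(6479, 2622):
  6479 = 2×2622 + 1235
  2622 = 2×1235 + 152
  1235 = 8×152 + 19
  152 = 8×19
so gcd(6479, 2622) = 19.
19 divides 1444, so integer solutions exist.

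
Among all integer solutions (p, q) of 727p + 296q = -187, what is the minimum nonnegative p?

3

gcd(727, 296) = 1.
1 divides -187, so solutions exist.
By Bézout, 727·(-57) + 296·(140) = 1.
Scale by -187/1 = -187: (p₀, q₀) = (10659, -26180).
General solution: p = 10659 + 296t, q = -26180 - 727t for integer t.
p ≥ 0: smallest is 10659 mod 296 = 3 (at t = -36), with q = -8.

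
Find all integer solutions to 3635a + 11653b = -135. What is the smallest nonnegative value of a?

gcd(11653, 3635):
  11653 = 3·3635 + 748
  3635 = 4·748 + 643
  748 = 1·643 + 105
  643 = 6·105 + 13
  105 = 8·13 + 1
  13 = 13·1
so gcd(11653, 3635) = 1.
1 divides -135, so solutions exist.
Back-substitute for Bézout coefficients:
  1 = 105 - 8·13
  ... = 3635·(-888) + 11653·(277)
Scale by -135/1 = -135: (a₀, b₀) = (119880, -37395).
General solution: a = 119880 + 11653t, b = -37395 - 3635t for integer t.
a ≥ 0: smallest is 119880 mod 11653 = 3350 (at t = -10), with b = -1045.

3350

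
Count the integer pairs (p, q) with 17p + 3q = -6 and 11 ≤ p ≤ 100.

30

gcd(17, 3) = 1  (17 = 5×3 + 2, 3 = 1×2 + 1, 2 = 2×1).
Back-substituting, 17×(-1) + 3×(6) = 1.
Scale by -6: particular solution (6, -36); reduce p mod 3: (0, -2).
General solution: p = 0 + 3t, q = -2 - 17t for integer t.
11 ≤ 0 + 3t ≤ 100 gives t ∈ [4, 33], which is 30 values.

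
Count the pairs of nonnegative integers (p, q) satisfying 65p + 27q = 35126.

gcd(65, 27):
  65 = 2*27 + 11
  27 = 2*11 + 5
  11 = 2*5 + 1
  5 = 5*1
so gcd(65, 27) = 1.
Back-substitute for Bézout coefficients:
  1 = 11 - 2*5
  ... = 65*(5) + 27*(-12)
Scale by 35126: one solution is (175630, -421512). Reduce p mod 27: (22, 1248).
General: p = 22 + 27t, q = 1248 - 65t.
p ≥ 0 ⇒ t ≥ 0; q ≥ 0 ⇒ t ≤ 19. So t ∈ [0, 19]: 20 solutions.

20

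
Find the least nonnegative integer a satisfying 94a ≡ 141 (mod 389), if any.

gcd(389, 94):
  389 = 4×94 + 13
  94 = 7×13 + 3
  13 = 4×3 + 1
  3 = 3×1
so gcd(389, 94) = 1.
1 divides 141, so solutions exist.
Back-substitute for Bézout coefficients:
  1 = 13 - 4×3
  ... = 94×(-120) + 389×(29)
So 94×(-120) ≡ 1 (mod 389); multiply by 141: a ≡ -16920 (mod 389).
Smallest nonnegative: a = -16920 mod 389 = 196.

196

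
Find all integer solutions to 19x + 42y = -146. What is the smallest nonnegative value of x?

gcd(42, 19):
  42 = 2×19 + 4
  19 = 4×4 + 3
  4 = 1×3 + 1
  3 = 3×1
so gcd(42, 19) = 1.
1 divides -146, so solutions exist.
Back-substitute for Bézout coefficients:
  1 = 4 - 1×3
  ... = 19×(-11) + 42×(5)
Scale by -146/1 = -146: (x₀, y₀) = (1606, -730).
General solution: x = 1606 + 42t, y = -730 - 19t for integer t.
x ≥ 0: smallest is 1606 mod 42 = 10 (at t = -38), with y = -8.

10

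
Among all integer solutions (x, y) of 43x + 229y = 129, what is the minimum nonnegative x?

3

gcd(229, 43) = 1  (229 = 5*43 + 14, 43 = 3*14 + 1, 14 = 14*1).
1 divides 129, so solutions exist.
Back-substituting, 43*(16) + 229*(-3) = 1.
Scale by 129/1 = 129: (x₀, y₀) = (2064, -387).
General solution: x = 2064 + 229t, y = -387 - 43t for integer t.
x ≥ 0: smallest is 2064 mod 229 = 3 (at t = -9), with y = 0.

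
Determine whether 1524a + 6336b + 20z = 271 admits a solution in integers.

gcd(6336, 1524) = 12  (6336 = 4·1524 + 240, 1524 = 6·240 + 84, 240 = 2·84 + 72, 84 = 1·72 + 12, 72 = 6·12).
gcd(12, 20) = 4.
4 does not divide 271 (remainder 3), so no integer solutions.

no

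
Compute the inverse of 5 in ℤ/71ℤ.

gcd(71, 5) = 1  (71 = 14×5 + 1, 5 = 5×1).
Back-substituting, 5×(-14) + 71×(1) = 1.
So 5×-14 ≡ 1 (mod 71), and -14 mod 71 = 57.

57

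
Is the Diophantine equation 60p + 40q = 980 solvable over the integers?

gcd(60, 40):
  60 = 1·40 + 20
  40 = 2·20
so gcd(60, 40) = 20.
20 divides 980, so integer solutions exist.

yes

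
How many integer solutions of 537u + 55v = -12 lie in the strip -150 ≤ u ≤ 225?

gcd(537, 55) = 1.
By Bézout, 537·(-17) + 55·(166) = 1.
Particular solution: (39, -381).
General solution: u = 39 + 55t, v = -381 - 537t for integer t.
-150 ≤ 39 + 55t ≤ 225 gives t ∈ [-3, 3], which is 7 values.

7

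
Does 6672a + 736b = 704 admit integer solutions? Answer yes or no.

yes

gcd(6672, 736) = 16  (6672 = 9*736 + 48, 736 = 15*48 + 16, 48 = 3*16).
16 divides 704, so integer solutions exist.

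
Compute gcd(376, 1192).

8

gcd(1192, 376) = 8  (1192 = 3*376 + 64, 376 = 5*64 + 56, 64 = 1*56 + 8, 56 = 7*8).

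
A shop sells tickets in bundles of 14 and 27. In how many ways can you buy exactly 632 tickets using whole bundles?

1

Need nonnegative integers with 14j + 27k = 632.
gcd(14, 27) = 1, and 14·(2) + 27·(-1) = 1.
So (j₀, k₀) = (1264, -632); general j = 1264 + 27t, k = -632 - 14t.
j ≥ 0 ⇒ t ≥ -46; k ≥ 0 ⇒ t ≤ -46. That's 1 value of t.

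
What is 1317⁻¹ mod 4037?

2394

gcd(4037, 1317):
  4037 = 3*1317 + 86
  1317 = 15*86 + 27
  86 = 3*27 + 5
  27 = 5*5 + 2
  5 = 2*2 + 1
  2 = 2*1
so gcd(4037, 1317) = 1.
Back-substitute for Bézout coefficients:
  1 = 5 - 2*2
  ... = 1317*(-1643) + 4037*(536)
So 1317*-1643 ≡ 1 (mod 4037), and -1643 mod 4037 = 2394.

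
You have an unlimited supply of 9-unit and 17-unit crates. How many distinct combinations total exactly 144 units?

1

Need nonnegative integers with 9j + 17k = 144.
gcd(9, 17) = 1, and 9·(2) + 17·(-1) = 1.
So (j₀, k₀) = (288, -144); general j = 288 + 17t, k = -144 - 9t.
j ≥ 0 ⇒ t ≥ -16; k ≥ 0 ⇒ t ≤ -16. That's 1 value of t.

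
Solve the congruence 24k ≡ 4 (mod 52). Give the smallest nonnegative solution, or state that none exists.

gcd(52, 24):
  52 = 2*24 + 4
  24 = 6*4
so gcd(52, 24) = 4.
4 divides 4, so solutions exist.
Back-substitute for Bézout coefficients:
  4 = 52 - 2*24
  ... = 24*(-2) + 52*(1)
So 24*(-2) ≡ 4 (mod 52); multiply by 1: k ≡ -2 (mod 13).
Smallest nonnegative: k = -2 mod 13 = 11.

11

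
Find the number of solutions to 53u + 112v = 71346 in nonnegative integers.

gcd(112, 53) = 1.
By Bézout, 53·(-19) + 112·(9) = 1.
One solution: (74, 602).
General: u = 74 + 112t, v = 602 - 53t.
u ≥ 0 ⇒ t ≥ 0; v ≥ 0 ⇒ t ≤ 11. So t ∈ [0, 11]: 12 solutions.

12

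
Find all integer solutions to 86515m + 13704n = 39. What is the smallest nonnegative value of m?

7965

gcd(86515, 13704):
  86515 = 6·13704 + 4291
  13704 = 3·4291 + 831
  4291 = 5·831 + 136
  831 = 6·136 + 15
  136 = 9·15 + 1
  15 = 15·1
so gcd(86515, 13704) = 1.
1 divides 39, so solutions exist.
Back-substitute for Bézout coefficients:
  1 = 136 - 9·15
  ... = 86515·(907) + 13704·(-5726)
Scale by 39/1 = 39: (m₀, n₀) = (35373, -223314).
General solution: m = 35373 + 13704t, n = -223314 - 86515t for integer t.
m ≥ 0: smallest is 35373 mod 13704 = 7965 (at t = -2), with n = -50284.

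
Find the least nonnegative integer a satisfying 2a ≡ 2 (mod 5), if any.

gcd(5, 2):
  5 = 2·2 + 1
  2 = 2·1
so gcd(5, 2) = 1.
1 divides 2, so solutions exist.
Back-substitute for Bézout coefficients:
  1 = 5 - 2·2
  ... = 2·(-2) + 5·(1)
So 2·(-2) ≡ 1 (mod 5); multiply by 2: a ≡ -4 (mod 5).
Smallest nonnegative: a = -4 mod 5 = 1.

1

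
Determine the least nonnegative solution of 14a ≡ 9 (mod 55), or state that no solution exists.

gcd(55, 14):
  55 = 3×14 + 13
  14 = 1×13 + 1
  13 = 13×1
so gcd(55, 14) = 1.
1 divides 9, so solutions exist.
Back-substitute for Bézout coefficients:
  1 = 14 - 1×13
  ... = 14×(4) + 55×(-1)
So 14×(4) ≡ 1 (mod 55); multiply by 9: a ≡ 36 (mod 55).
Smallest nonnegative: a = 36 mod 55 = 36.

36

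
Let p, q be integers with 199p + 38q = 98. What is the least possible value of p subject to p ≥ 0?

gcd(199, 38) = 1  (199 = 5×38 + 9, 38 = 4×9 + 2, 9 = 4×2 + 1, 2 = 2×1).
1 divides 98, so solutions exist.
Back-substituting, 199×(17) + 38×(-89) = 1.
Scale by 98/1 = 98: (p₀, q₀) = (1666, -8722).
General solution: p = 1666 + 38t, q = -8722 - 199t for integer t.
p ≥ 0: smallest is 1666 mod 38 = 32 (at t = -43), with q = -165.

32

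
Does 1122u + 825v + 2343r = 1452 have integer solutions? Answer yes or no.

yes

gcd(1122, 825):
  1122 = 1·825 + 297
  825 = 2·297 + 231
  297 = 1·231 + 66
  231 = 3·66 + 33
  66 = 2·33
so gcd(1122, 825) = 33.
gcd(33, 2343) = 33.
33 divides 1452, so integer solutions exist.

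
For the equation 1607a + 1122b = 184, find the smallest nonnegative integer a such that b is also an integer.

470

gcd(1607, 1122) = 1.
1 divides 184, so solutions exist.
By Bézout, 1607·(155) + 1122·(-222) = 1.
Scale by 184/1 = 184: (a₀, b₀) = (28520, -40848).
General solution: a = 28520 + 1122t, b = -40848 - 1607t for integer t.
a ≥ 0: smallest is 28520 mod 1122 = 470 (at t = -25), with b = -673.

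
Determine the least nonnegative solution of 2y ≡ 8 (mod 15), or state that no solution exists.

gcd(15, 2) = 1.
1 divides 8, so solutions exist.
By Bézout, 2·(-7) + 15·(1) = 1.
So 2·(-7) ≡ 1 (mod 15); multiply by 8: y ≡ -56 (mod 15).
Smallest nonnegative: y = -56 mod 15 = 4.

4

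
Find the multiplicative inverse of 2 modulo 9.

5

gcd(9, 2):
  9 = 4×2 + 1
  2 = 2×1
so gcd(9, 2) = 1.
Back-substitute for Bézout coefficients:
  1 = 9 - 4×2
  ... = 2×(-4) + 9×(1)
So 2×-4 ≡ 1 (mod 9), and -4 mod 9 = 5.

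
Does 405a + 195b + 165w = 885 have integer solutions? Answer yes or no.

gcd(405, 195) = 15  (405 = 2·195 + 15, 195 = 13·15).
gcd(15, 165) = 15.
15 divides 885, so integer solutions exist.

yes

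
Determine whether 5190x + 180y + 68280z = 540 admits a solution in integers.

gcd(5190, 180) = 30  (5190 = 28*180 + 150, 180 = 1*150 + 30, 150 = 5*30).
gcd(30, 68280) = 30.
30 divides 540, so integer solutions exist.

yes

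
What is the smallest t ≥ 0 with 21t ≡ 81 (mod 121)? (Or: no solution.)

gcd(121, 21):
  121 = 5*21 + 16
  21 = 1*16 + 5
  16 = 3*5 + 1
  5 = 5*1
so gcd(121, 21) = 1.
1 divides 81, so solutions exist.
Back-substitute for Bézout coefficients:
  1 = 16 - 3*5
  ... = 21*(-23) + 121*(4)
So 21*(-23) ≡ 1 (mod 121); multiply by 81: t ≡ -1863 (mod 121).
Smallest nonnegative: t = -1863 mod 121 = 73.

73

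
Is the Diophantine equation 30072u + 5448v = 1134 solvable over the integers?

gcd(30072, 5448) = 24  (30072 = 5·5448 + 2832, 5448 = 1·2832 + 2616, 2832 = 1·2616 + 216, 2616 = 12·216 + 24, 216 = 9·24).
24 does not divide 1134 (remainder 6), so no integer solutions.

no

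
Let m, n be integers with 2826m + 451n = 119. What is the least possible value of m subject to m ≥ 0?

343

gcd(2826, 451):
  2826 = 6*451 + 120
  451 = 3*120 + 91
  120 = 1*91 + 29
  91 = 3*29 + 4
  29 = 7*4 + 1
  4 = 4*1
so gcd(2826, 451) = 1.
1 divides 119, so solutions exist.
Back-substitute for Bézout coefficients:
  1 = 29 - 7*4
  ... = 2826*(109) + 451*(-683)
Scale by 119/1 = 119: (m₀, n₀) = (12971, -81277).
General solution: m = 12971 + 451t, n = -81277 - 2826t for integer t.
m ≥ 0: smallest is 12971 mod 451 = 343 (at t = -28), with n = -2149.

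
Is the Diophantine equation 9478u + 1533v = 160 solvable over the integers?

no

gcd(9478, 1533):
  9478 = 6*1533 + 280
  1533 = 5*280 + 133
  280 = 2*133 + 14
  133 = 9*14 + 7
  14 = 2*7
so gcd(9478, 1533) = 7.
7 does not divide 160 (remainder 6), so no integer solutions.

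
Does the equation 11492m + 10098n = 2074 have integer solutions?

yes

gcd(11492, 10098) = 34  (11492 = 1*10098 + 1394, 10098 = 7*1394 + 340, 1394 = 4*340 + 34, 340 = 10*34).
34 divides 2074, so integer solutions exist.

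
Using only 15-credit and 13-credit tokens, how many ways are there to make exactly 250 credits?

1

Need nonnegative integers with 15j + 13k = 250.
gcd(15, 13) = 1, and 15·(-6) + 13·(7) = 1.
So (j₀, k₀) = (-1500, 1750); general j = -1500 + 13t, k = 1750 - 15t.
j ≥ 0 ⇒ t ≥ 116; k ≥ 0 ⇒ t ≤ 116. That's 1 value of t.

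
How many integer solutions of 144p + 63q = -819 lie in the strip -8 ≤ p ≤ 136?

gcd(144, 63):
  144 = 2·63 + 18
  63 = 3·18 + 9
  18 = 2·9
so gcd(144, 63) = 9.
Back-substitute for Bézout coefficients:
  9 = 63 - 3·18
  ... = 144·(-3) + 63·(7)
Scale by -91: particular solution (273, -637); reduce p mod 7: (0, -13).
General solution: p = 0 + 7t, q = -13 - 16t for integer t.
-8 ≤ 0 + 7t ≤ 136 gives t ∈ [-1, 19], which is 21 values.

21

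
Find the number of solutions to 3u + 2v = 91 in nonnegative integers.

gcd(3, 2) = 1  (3 = 1×2 + 1, 2 = 2×1).
Back-substituting, 3×(1) + 2×(-1) = 1.
Scale by 91: one solution is (91, -91). Reduce u mod 2: (1, 44).
General: u = 1 + 2t, v = 44 - 3t.
u ≥ 0 ⇒ t ≥ 0; v ≥ 0 ⇒ t ≤ 14. So t ∈ [0, 14]: 15 solutions.

15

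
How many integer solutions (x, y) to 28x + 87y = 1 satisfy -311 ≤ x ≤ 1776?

24

gcd(87, 28) = 1.
By Bézout, 28·(28) + 87·(-9) = 1.
Particular solution: (28, -9).
General solution: x = 28 + 87t, y = -9 - 28t for integer t.
-311 ≤ 28 + 87t ≤ 1776 gives t ∈ [-3, 20], which is 24 values.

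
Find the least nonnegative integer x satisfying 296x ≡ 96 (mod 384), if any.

gcd(384, 296) = 8.
8 divides 96, so solutions exist.
By Bézout, 296·(13) + 384·(-10) = 8.
So 296·(13) ≡ 8 (mod 384); multiply by 12: x ≡ 156 (mod 48).
Smallest nonnegative: x = 156 mod 48 = 12.

12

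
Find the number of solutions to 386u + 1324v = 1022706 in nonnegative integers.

gcd(1324, 386) = 2  (1324 = 3·386 + 166, 386 = 2·166 + 54, 166 = 3·54 + 4, 54 = 13·4 + 2, 4 = 2·2).
Back-substituting, 386·(319) + 1324·(-93) = 2.
Scale by 511353: one solution is (163121607, -47555829). Reduce u mod 662: (173, 722).
General: u = 173 + 662t, v = 722 - 193t.
u ≥ 0 ⇒ t ≥ 0; v ≥ 0 ⇒ t ≤ 3. So t ∈ [0, 3]: 4 solutions.

4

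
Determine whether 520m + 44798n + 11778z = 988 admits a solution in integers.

yes

gcd(44798, 520) = 26.
gcd(26, 11778) = 26.
26 divides 988, so integer solutions exist.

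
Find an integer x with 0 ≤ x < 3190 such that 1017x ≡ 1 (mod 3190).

1813

gcd(3190, 1017):
  3190 = 3·1017 + 139
  1017 = 7·139 + 44
  139 = 3·44 + 7
  44 = 6·7 + 2
  7 = 3·2 + 1
  2 = 2·1
so gcd(3190, 1017) = 1.
Back-substitute for Bézout coefficients:
  1 = 7 - 3·2
  ... = 1017·(-1377) + 3190·(439)
So 1017·-1377 ≡ 1 (mod 3190), and -1377 mod 3190 = 1813.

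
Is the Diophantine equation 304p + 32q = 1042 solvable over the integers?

no

gcd(304, 32) = 16  (304 = 9×32 + 16, 32 = 2×16).
16 does not divide 1042 (remainder 2), so no integer solutions.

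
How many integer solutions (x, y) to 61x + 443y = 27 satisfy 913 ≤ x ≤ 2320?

3

gcd(443, 61) = 1.
By Bézout, 61×(138) + 443×(-19) = 1.
Particular solution: (182, -25).
General solution: x = 182 + 443t, y = -25 - 61t for integer t.
913 ≤ 182 + 443t ≤ 2320 gives t ∈ [2, 4], which is 3 values.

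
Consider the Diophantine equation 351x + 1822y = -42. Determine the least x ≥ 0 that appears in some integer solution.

gcd(1822, 351):
  1822 = 5×351 + 67
  351 = 5×67 + 16
  67 = 4×16 + 3
  16 = 5×3 + 1
  3 = 3×1
so gcd(1822, 351) = 1.
1 divides -42, so solutions exist.
Back-substitute for Bézout coefficients:
  1 = 16 - 5×3
  ... = 351×(571) + 1822×(-110)
Scale by -42/1 = -42: (x₀, y₀) = (-23982, 4620).
General solution: x = -23982 + 1822t, y = 4620 - 351t for integer t.
x ≥ 0: smallest is -23982 mod 1822 = 1526 (at t = 14), with y = -294.

1526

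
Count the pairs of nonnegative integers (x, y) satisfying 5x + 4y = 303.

gcd(5, 4) = 1.
By Bézout, 5·(1) + 4·(-1) = 1.
One solution: (3, 72).
General: x = 3 + 4t, y = 72 - 5t.
x ≥ 0 ⇒ t ≥ 0; y ≥ 0 ⇒ t ≤ 14. So t ∈ [0, 14]: 15 solutions.

15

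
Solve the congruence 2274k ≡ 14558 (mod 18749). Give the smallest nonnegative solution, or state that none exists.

16150

gcd(18749, 2274) = 1  (18749 = 8*2274 + 557, 2274 = 4*557 + 46, 557 = 12*46 + 5, 46 = 9*5 + 1, 5 = 5*1).
1 divides 14558, so solutions exist.
Back-substituting, 2274*(3669) + 18749*(-445) = 1.
So 2274*(3669) ≡ 1 (mod 18749); multiply by 14558: k ≡ 53413302 (mod 18749).
Smallest nonnegative: k = 53413302 mod 18749 = 16150.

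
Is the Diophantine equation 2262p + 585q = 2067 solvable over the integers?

gcd(2262, 585) = 39  (2262 = 3·585 + 507, 585 = 1·507 + 78, 507 = 6·78 + 39, 78 = 2·39).
39 divides 2067, so integer solutions exist.

yes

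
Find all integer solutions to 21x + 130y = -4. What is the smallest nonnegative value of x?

gcd(130, 21):
  130 = 6×21 + 4
  21 = 5×4 + 1
  4 = 4×1
so gcd(130, 21) = 1.
1 divides -4, so solutions exist.
Back-substitute for Bézout coefficients:
  1 = 21 - 5×4
  ... = 21×(31) + 130×(-5)
Scale by -4/1 = -4: (x₀, y₀) = (-124, 20).
General solution: x = -124 + 130t, y = 20 - 21t for integer t.
x ≥ 0: smallest is -124 mod 130 = 6 (at t = 1), with y = -1.

6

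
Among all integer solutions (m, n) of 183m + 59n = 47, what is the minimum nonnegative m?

57

gcd(183, 59) = 1.
1 divides 47, so solutions exist.
By Bézout, 183*(10) + 59*(-31) = 1.
Scale by 47/1 = 47: (m₀, n₀) = (470, -1457).
General solution: m = 470 + 59t, n = -1457 - 183t for integer t.
m ≥ 0: smallest is 470 mod 59 = 57 (at t = -7), with n = -176.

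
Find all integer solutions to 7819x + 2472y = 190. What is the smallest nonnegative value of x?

gcd(7819, 2472) = 1  (7819 = 3*2472 + 403, 2472 = 6*403 + 54, 403 = 7*54 + 25, 54 = 2*25 + 4, 25 = 6*4 + 1, 4 = 4*1).
1 divides 190, so solutions exist.
Back-substituting, 7819*(595) + 2472*(-1882) = 1.
Scale by 190/1 = 190: (x₀, y₀) = (113050, -357580).
General solution: x = 113050 + 2472t, y = -357580 - 7819t for integer t.
x ≥ 0: smallest is 113050 mod 2472 = 1810 (at t = -45), with y = -5725.

1810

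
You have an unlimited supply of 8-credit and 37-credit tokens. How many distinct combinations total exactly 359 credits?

Need nonnegative integers with 8j + 37k = 359.
gcd(8, 37) = 1, and 8·(14) + 37·(-3) = 1.
So (j₀, k₀) = (5026, -1077); general j = 5026 + 37t, k = -1077 - 8t.
j ≥ 0 ⇒ t ≥ -135; k ≥ 0 ⇒ t ≤ -135. That's 1 value of t.

1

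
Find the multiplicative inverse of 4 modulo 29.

gcd(29, 4) = 1  (29 = 7*4 + 1, 4 = 4*1).
Back-substituting, 4*(-7) + 29*(1) = 1.
So 4*-7 ≡ 1 (mod 29), and -7 mod 29 = 22.

22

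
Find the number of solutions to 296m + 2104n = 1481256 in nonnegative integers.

19

gcd(2104, 296) = 8.
By Bézout, 296×(64) + 2104×(-9) = 8.
One solution: (57, 696).
General: m = 57 + 263t, n = 696 - 37t.
m ≥ 0 ⇒ t ≥ 0; n ≥ 0 ⇒ t ≤ 18. So t ∈ [0, 18]: 19 solutions.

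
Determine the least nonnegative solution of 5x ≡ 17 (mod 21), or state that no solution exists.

16

gcd(21, 5) = 1.
1 divides 17, so solutions exist.
By Bézout, 5*(-4) + 21*(1) = 1.
So 5*(-4) ≡ 1 (mod 21); multiply by 17: x ≡ -68 (mod 21).
Smallest nonnegative: x = -68 mod 21 = 16.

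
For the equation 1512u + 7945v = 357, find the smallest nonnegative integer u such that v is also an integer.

16

gcd(7945, 1512):
  7945 = 5×1512 + 385
  1512 = 3×385 + 357
  385 = 1×357 + 28
  357 = 12×28 + 21
  28 = 1×21 + 7
  21 = 3×7
so gcd(7945, 1512) = 7.
7 divides 357, so solutions exist.
Back-substitute for Bézout coefficients:
  7 = 28 - 1×21
  ... = 1512×(-289) + 7945×(55)
Scale by 357/7 = 51: (u₀, v₀) = (-14739, 2805).
General solution: u = -14739 + 1135t, v = 2805 - 216t for integer t.
u ≥ 0: smallest is -14739 mod 1135 = 16 (at t = 13), with v = -3.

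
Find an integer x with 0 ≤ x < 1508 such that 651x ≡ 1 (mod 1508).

183

gcd(1508, 651) = 1.
By Bézout, 651×(183) + 1508×(-79) = 1.
So 651×183 ≡ 1 (mod 1508), and 183 mod 1508 = 183.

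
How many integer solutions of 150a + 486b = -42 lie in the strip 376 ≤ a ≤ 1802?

18

gcd(486, 150):
  486 = 3·150 + 36
  150 = 4·36 + 6
  36 = 6·6
so gcd(486, 150) = 6.
Back-substitute for Bézout coefficients:
  6 = 150 - 4·36
  ... = 150·(13) + 486·(-4)
Scale by -7: particular solution (-91, 28); reduce a mod 81: (71, -22).
General solution: a = 71 + 81t, b = -22 - 25t for integer t.
376 ≤ 71 + 81t ≤ 1802 gives t ∈ [4, 21], which is 18 values.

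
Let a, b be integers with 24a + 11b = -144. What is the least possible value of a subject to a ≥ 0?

5

gcd(24, 11) = 1.
1 divides -144, so solutions exist.
By Bézout, 24×(-5) + 11×(11) = 1.
Scale by -144/1 = -144: (a₀, b₀) = (720, -1584).
General solution: a = 720 + 11t, b = -1584 - 24t for integer t.
a ≥ 0: smallest is 720 mod 11 = 5 (at t = -65), with b = -24.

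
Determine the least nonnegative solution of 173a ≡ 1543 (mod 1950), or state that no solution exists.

gcd(1950, 173) = 1.
1 divides 1543, so solutions exist.
By Bézout, 173*(-913) + 1950*(81) = 1.
So 173*(-913) ≡ 1 (mod 1950); multiply by 1543: a ≡ -1408759 (mod 1950).
Smallest nonnegative: a = -1408759 mod 1950 = 1091.

1091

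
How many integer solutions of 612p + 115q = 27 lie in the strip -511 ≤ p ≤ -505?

1

gcd(612, 115):
  612 = 5*115 + 37
  115 = 3*37 + 4
  37 = 9*4 + 1
  4 = 4*1
so gcd(612, 115) = 1.
Back-substitute for Bézout coefficients:
  1 = 37 - 9*4
  ... = 612*(28) + 115*(-149)
Scale by 27: particular solution (756, -4023); reduce p mod 115: (66, -351).
General solution: p = 66 + 115t, q = -351 - 612t for integer t.
-511 ≤ 66 + 115t ≤ -505 gives t ∈ [-5, -5], which is 1 value.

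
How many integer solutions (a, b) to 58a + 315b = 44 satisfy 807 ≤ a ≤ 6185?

gcd(315, 58) = 1  (315 = 5*58 + 25, 58 = 2*25 + 8, 25 = 3*8 + 1, 8 = 8*1).
Back-substituting, 58*(-38) + 315*(7) = 1.
Scale by 44: particular solution (-1672, 308); reduce a mod 315: (218, -40).
General solution: a = 218 + 315t, b = -40 - 58t for integer t.
807 ≤ 218 + 315t ≤ 6185 gives t ∈ [2, 18], which is 17 values.

17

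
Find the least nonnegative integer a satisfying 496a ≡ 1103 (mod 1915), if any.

508

gcd(1915, 496) = 1  (1915 = 3·496 + 427, 496 = 1·427 + 69, 427 = 6·69 + 13, 69 = 5·13 + 4, 13 = 3·4 + 1, 4 = 4·1).
1 divides 1103, so solutions exist.
Back-substituting, 496·(-444) + 1915·(115) = 1.
So 496·(-444) ≡ 1 (mod 1915); multiply by 1103: a ≡ -489732 (mod 1915).
Smallest nonnegative: a = -489732 mod 1915 = 508.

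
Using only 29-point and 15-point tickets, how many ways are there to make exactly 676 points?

1

Need nonnegative integers with 29j + 15k = 676.
gcd(29, 15) = 1, and 29·(-1) + 15·(2) = 1.
So (j₀, k₀) = (-676, 1352); general j = -676 + 15t, k = 1352 - 29t.
j ≥ 0 ⇒ t ≥ 46; k ≥ 0 ⇒ t ≤ 46. That's 1 value of t.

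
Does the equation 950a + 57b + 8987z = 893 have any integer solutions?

gcd(950, 57) = 19  (950 = 16·57 + 38, 57 = 1·38 + 19, 38 = 2·19).
gcd(19, 8987) = 19.
19 divides 893, so integer solutions exist.

yes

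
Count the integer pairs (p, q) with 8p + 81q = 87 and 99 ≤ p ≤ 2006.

24

gcd(81, 8):
  81 = 10×8 + 1
  8 = 8×1
so gcd(81, 8) = 1.
Back-substitute for Bézout coefficients:
  1 = 81 - 10×8
  ... = 8×(-10) + 81×(1)
Scale by 87: particular solution (-870, 87); reduce p mod 81: (21, -1).
General solution: p = 21 + 81t, q = -1 - 8t for integer t.
99 ≤ 21 + 81t ≤ 2006 gives t ∈ [1, 24], which is 24 values.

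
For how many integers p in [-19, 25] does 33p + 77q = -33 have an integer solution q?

6

gcd(77, 33) = 11  (77 = 2×33 + 11, 33 = 3×11).
Back-substituting, 33×(-2) + 77×(1) = 11.
Scale by -3: particular solution (6, -3); reduce p mod 7: (6, -3).
General solution: p = 6 + 7t, q = -3 - 3t for integer t.
-19 ≤ 6 + 7t ≤ 25 gives t ∈ [-3, 2], which is 6 values.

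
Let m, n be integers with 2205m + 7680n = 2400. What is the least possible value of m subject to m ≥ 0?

gcd(7680, 2205):
  7680 = 3*2205 + 1065
  2205 = 2*1065 + 75
  1065 = 14*75 + 15
  75 = 5*15
so gcd(7680, 2205) = 15.
15 divides 2400, so solutions exist.
Back-substitute for Bézout coefficients:
  15 = 1065 - 14*75
  ... = 2205*(-101) + 7680*(29)
Scale by 2400/15 = 160: (m₀, n₀) = (-16160, 4640).
General solution: m = -16160 + 512t, n = 4640 - 147t for integer t.
m ≥ 0: smallest is -16160 mod 512 = 224 (at t = 32), with n = -64.

224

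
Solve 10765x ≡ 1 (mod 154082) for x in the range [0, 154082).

143161

gcd(154082, 10765):
  154082 = 14×10765 + 3372
  10765 = 3×3372 + 649
  3372 = 5×649 + 127
  649 = 5×127 + 14
  127 = 9×14 + 1
  14 = 14×1
so gcd(154082, 10765) = 1.
Back-substitute for Bézout coefficients:
  1 = 127 - 9×14
  ... = 10765×(-10921) + 154082×(763)
So 10765×-10921 ≡ 1 (mod 154082), and -10921 mod 154082 = 143161.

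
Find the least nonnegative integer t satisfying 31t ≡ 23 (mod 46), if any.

23

gcd(46, 31) = 1.
1 divides 23, so solutions exist.
By Bézout, 31*(3) + 46*(-2) = 1.
So 31*(3) ≡ 1 (mod 46); multiply by 23: t ≡ 69 (mod 46).
Smallest nonnegative: t = 69 mod 46 = 23.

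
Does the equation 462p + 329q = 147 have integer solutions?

yes

gcd(462, 329):
  462 = 1*329 + 133
  329 = 2*133 + 63
  133 = 2*63 + 7
  63 = 9*7
so gcd(462, 329) = 7.
7 divides 147, so integer solutions exist.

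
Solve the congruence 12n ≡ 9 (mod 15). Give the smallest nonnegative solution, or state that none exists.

2

gcd(15, 12):
  15 = 1*12 + 3
  12 = 4*3
so gcd(15, 12) = 3.
3 divides 9, so solutions exist.
Back-substitute for Bézout coefficients:
  3 = 15 - 1*12
  ... = 12*(-1) + 15*(1)
So 12*(-1) ≡ 3 (mod 15); multiply by 3: n ≡ -3 (mod 5).
Smallest nonnegative: n = -3 mod 5 = 2.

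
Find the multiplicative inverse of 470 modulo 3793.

gcd(3793, 470):
  3793 = 8*470 + 33
  470 = 14*33 + 8
  33 = 4*8 + 1
  8 = 8*1
so gcd(3793, 470) = 1.
Back-substitute for Bézout coefficients:
  1 = 33 - 4*8
  ... = 470*(-460) + 3793*(57)
So 470*-460 ≡ 1 (mod 3793), and -460 mod 3793 = 3333.

3333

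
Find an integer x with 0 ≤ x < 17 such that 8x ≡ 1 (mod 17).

gcd(17, 8) = 1  (17 = 2*8 + 1, 8 = 8*1).
Back-substituting, 8*(-2) + 17*(1) = 1.
So 8*-2 ≡ 1 (mod 17), and -2 mod 17 = 15.

15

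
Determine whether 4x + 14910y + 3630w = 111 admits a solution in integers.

gcd(14910, 4):
  14910 = 3727*4 + 2
  4 = 2*2
so gcd(14910, 4) = 2.
gcd(2, 3630) = 2.
2 does not divide 111 (remainder 1), so no integer solutions.

no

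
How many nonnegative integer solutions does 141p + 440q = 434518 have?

7

gcd(440, 141):
  440 = 3*141 + 17
  141 = 8*17 + 5
  17 = 3*5 + 2
  5 = 2*2 + 1
  2 = 2*1
so gcd(440, 141) = 1.
Back-substitute for Bézout coefficients:
  1 = 5 - 2*2
  ... = 141*(181) + 440*(-58)
Scale by 434518: one solution is (78647758, -25202044). Reduce p mod 440: (398, 860).
General: p = 398 + 440t, q = 860 - 141t.
p ≥ 0 ⇒ t ≥ 0; q ≥ 0 ⇒ t ≤ 6. So t ∈ [0, 6]: 7 solutions.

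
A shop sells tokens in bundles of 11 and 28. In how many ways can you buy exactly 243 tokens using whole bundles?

Need nonnegative integers with 11j + 28k = 243.
gcd(11, 28) = 1, and 11·(-5) + 28·(2) = 1.
So (j₀, k₀) = (-1215, 486); general j = -1215 + 28t, k = 486 - 11t.
j ≥ 0 ⇒ t ≥ 44; k ≥ 0 ⇒ t ≤ 44. That's 1 value of t.

1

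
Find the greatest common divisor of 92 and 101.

1

gcd(101, 92):
  101 = 1·92 + 9
  92 = 10·9 + 2
  9 = 4·2 + 1
  2 = 2·1
so gcd(101, 92) = 1.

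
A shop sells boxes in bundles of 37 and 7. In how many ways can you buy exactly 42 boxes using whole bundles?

Need nonnegative integers with 37j + 7k = 42.
gcd(37, 7) = 1, and 37·(-3) + 7·(16) = 1.
So (j₀, k₀) = (-126, 672); general j = -126 + 7t, k = 672 - 37t.
j ≥ 0 ⇒ t ≥ 18; k ≥ 0 ⇒ t ≤ 18. That's 1 value of t.

1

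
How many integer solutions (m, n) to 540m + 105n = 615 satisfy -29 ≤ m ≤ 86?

17

gcd(540, 105) = 15  (540 = 5*105 + 15, 105 = 7*15).
Back-substituting, 540*(1) + 105*(-5) = 15.
Scale by 41: particular solution (41, -205); reduce m mod 7: (6, -25).
General solution: m = 6 + 7t, n = -25 - 36t for integer t.
-29 ≤ 6 + 7t ≤ 86 gives t ∈ [-5, 11], which is 17 values.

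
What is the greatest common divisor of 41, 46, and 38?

1

gcd(46, 41):
  46 = 1×41 + 5
  41 = 8×5 + 1
  5 = 5×1
so gcd(46, 41) = 1.
gcd(1, 38) = 1.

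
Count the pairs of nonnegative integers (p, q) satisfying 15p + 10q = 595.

20

gcd(15, 10) = 5  (15 = 1·10 + 5, 10 = 2·5).
Back-substituting, 15·(1) + 10·(-1) = 5.
Scale by 119: one solution is (119, -119). Reduce p mod 2: (1, 58).
General: p = 1 + 2t, q = 58 - 3t.
p ≥ 0 ⇒ t ≥ 0; q ≥ 0 ⇒ t ≤ 19. So t ∈ [0, 19]: 20 solutions.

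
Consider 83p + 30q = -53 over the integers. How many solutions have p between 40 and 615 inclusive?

19

gcd(83, 30) = 1  (83 = 2×30 + 23, 30 = 1×23 + 7, 23 = 3×7 + 2, 7 = 3×2 + 1, 2 = 2×1).
Back-substituting, 83×(-13) + 30×(36) = 1.
Scale by -53: particular solution (689, -1908); reduce p mod 30: (29, -82).
General solution: p = 29 + 30t, q = -82 - 83t for integer t.
40 ≤ 29 + 30t ≤ 615 gives t ∈ [1, 19], which is 19 values.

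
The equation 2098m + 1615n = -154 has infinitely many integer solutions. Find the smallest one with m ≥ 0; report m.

gcd(2098, 1615):
  2098 = 1×1615 + 483
  1615 = 3×483 + 166
  483 = 2×166 + 151
  166 = 1×151 + 15
  151 = 10×15 + 1
  15 = 15×1
so gcd(2098, 1615) = 1.
1 divides -154, so solutions exist.
Back-substitute for Bézout coefficients:
  1 = 151 - 10×15
  ... = 2098×(107) + 1615×(-139)
Scale by -154/1 = -154: (m₀, n₀) = (-16478, 21406).
General solution: m = -16478 + 1615t, n = 21406 - 2098t for integer t.
m ≥ 0: smallest is -16478 mod 1615 = 1287 (at t = 11), with n = -1672.

1287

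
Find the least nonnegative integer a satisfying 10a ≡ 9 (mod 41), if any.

5

gcd(41, 10) = 1.
1 divides 9, so solutions exist.
By Bézout, 10×(-4) + 41×(1) = 1.
So 10×(-4) ≡ 1 (mod 41); multiply by 9: a ≡ -36 (mod 41).
Smallest nonnegative: a = -36 mod 41 = 5.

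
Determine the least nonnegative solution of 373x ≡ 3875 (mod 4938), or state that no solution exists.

1043

gcd(4938, 373) = 1  (4938 = 13*373 + 89, 373 = 4*89 + 17, 89 = 5*17 + 4, 17 = 4*4 + 1, 4 = 4*1).
1 divides 3875, so solutions exist.
Back-substituting, 373*(1165) + 4938*(-88) = 1.
So 373*(1165) ≡ 1 (mod 4938); multiply by 3875: x ≡ 4514375 (mod 4938).
Smallest nonnegative: x = 4514375 mod 4938 = 1043.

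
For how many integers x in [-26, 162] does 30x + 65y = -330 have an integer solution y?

gcd(65, 30) = 5  (65 = 2·30 + 5, 30 = 6·5).
Back-substituting, 30·(-2) + 65·(1) = 5.
Scale by -66: particular solution (132, -66); reduce x mod 13: (2, -6).
General solution: x = 2 + 13t, y = -6 - 6t for integer t.
-26 ≤ 2 + 13t ≤ 162 gives t ∈ [-2, 12], which is 15 values.

15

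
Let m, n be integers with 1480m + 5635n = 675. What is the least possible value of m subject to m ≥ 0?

484

gcd(5635, 1480) = 5.
5 divides 675, so solutions exist.
By Bézout, 1480×(-514) + 5635×(135) = 5.
Scale by 675/5 = 135: (m₀, n₀) = (-69390, 18225).
General solution: m = -69390 + 1127t, n = 18225 - 296t for integer t.
m ≥ 0: smallest is -69390 mod 1127 = 484 (at t = 62), with n = -127.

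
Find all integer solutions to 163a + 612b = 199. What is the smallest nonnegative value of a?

433

gcd(612, 163):
  612 = 3·163 + 123
  163 = 1·123 + 40
  123 = 3·40 + 3
  40 = 13·3 + 1
  3 = 3·1
so gcd(612, 163) = 1.
1 divides 199, so solutions exist.
Back-substitute for Bézout coefficients:
  1 = 40 - 13·3
  ... = 163·(199) + 612·(-53)
Scale by 199/1 = 199: (a₀, b₀) = (39601, -10547).
General solution: a = 39601 + 612t, b = -10547 - 163t for integer t.
a ≥ 0: smallest is 39601 mod 612 = 433 (at t = -64), with b = -115.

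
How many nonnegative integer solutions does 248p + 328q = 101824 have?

gcd(328, 248) = 8  (328 = 1·248 + 80, 248 = 3·80 + 8, 80 = 10·8).
Back-substituting, 248·(4) + 328·(-3) = 8.
Scale by 12728: one solution is (50912, -38184). Reduce p mod 41: (31, 287).
General: p = 31 + 41t, q = 287 - 31t.
p ≥ 0 ⇒ t ≥ 0; q ≥ 0 ⇒ t ≤ 9. So t ∈ [0, 9]: 10 solutions.

10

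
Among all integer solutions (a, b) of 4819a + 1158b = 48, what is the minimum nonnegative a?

378

gcd(4819, 1158) = 1  (4819 = 4*1158 + 187, 1158 = 6*187 + 36, 187 = 5*36 + 7, 36 = 5*7 + 1, 7 = 7*1).
1 divides 48, so solutions exist.
Back-substituting, 4819*(-161) + 1158*(670) = 1.
Scale by 48/1 = 48: (a₀, b₀) = (-7728, 32160).
General solution: a = -7728 + 1158t, b = 32160 - 4819t for integer t.
a ≥ 0: smallest is -7728 mod 1158 = 378 (at t = 7), with b = -1573.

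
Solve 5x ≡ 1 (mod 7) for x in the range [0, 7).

3

gcd(7, 5) = 1  (7 = 1*5 + 2, 5 = 2*2 + 1, 2 = 2*1).
Back-substituting, 5*(3) + 7*(-2) = 1.
So 5*3 ≡ 1 (mod 7), and 3 mod 7 = 3.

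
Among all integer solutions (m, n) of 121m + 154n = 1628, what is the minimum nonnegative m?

2

gcd(154, 121) = 11  (154 = 1·121 + 33, 121 = 3·33 + 22, 33 = 1·22 + 11, 22 = 2·11).
11 divides 1628, so solutions exist.
Back-substituting, 121·(-5) + 154·(4) = 11.
Scale by 1628/11 = 148: (m₀, n₀) = (-740, 592).
General solution: m = -740 + 14t, n = 592 - 11t for integer t.
m ≥ 0: smallest is -740 mod 14 = 2 (at t = 53), with n = 9.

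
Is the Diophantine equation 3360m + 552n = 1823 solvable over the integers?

gcd(3360, 552):
  3360 = 6×552 + 48
  552 = 11×48 + 24
  48 = 2×24
so gcd(3360, 552) = 24.
24 does not divide 1823 (remainder 23), so no integer solutions.

no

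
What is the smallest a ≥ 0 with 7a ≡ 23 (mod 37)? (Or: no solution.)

gcd(37, 7):
  37 = 5·7 + 2
  7 = 3·2 + 1
  2 = 2·1
so gcd(37, 7) = 1.
1 divides 23, so solutions exist.
Back-substitute for Bézout coefficients:
  1 = 7 - 3·2
  ... = 7·(16) + 37·(-3)
So 7·(16) ≡ 1 (mod 37); multiply by 23: a ≡ 368 (mod 37).
Smallest nonnegative: a = 368 mod 37 = 35.

35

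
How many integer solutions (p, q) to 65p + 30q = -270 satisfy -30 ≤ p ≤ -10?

4

gcd(65, 30):
  65 = 2*30 + 5
  30 = 6*5
so gcd(65, 30) = 5.
Back-substitute for Bézout coefficients:
  5 = 65 - 2*30
  ... = 65*(1) + 30*(-2)
Scale by -54: particular solution (-54, 108); reduce p mod 6: (0, -9).
General solution: p = 0 + 6t, q = -9 - 13t for integer t.
-30 ≤ 0 + 6t ≤ -10 gives t ∈ [-5, -2], which is 4 values.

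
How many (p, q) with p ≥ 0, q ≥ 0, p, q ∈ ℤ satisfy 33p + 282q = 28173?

gcd(282, 33):
  282 = 8×33 + 18
  33 = 1×18 + 15
  18 = 1×15 + 3
  15 = 5×3
so gcd(282, 33) = 3.
Back-substitute for Bézout coefficients:
  3 = 18 - 1×15
  ... = 33×(-17) + 282×(2)
Scale by 9391: one solution is (-159647, 18782). Reduce p mod 94: (59, 93).
General: p = 59 + 94t, q = 93 - 11t.
p ≥ 0 ⇒ t ≥ 0; q ≥ 0 ⇒ t ≤ 8. So t ∈ [0, 8]: 9 solutions.

9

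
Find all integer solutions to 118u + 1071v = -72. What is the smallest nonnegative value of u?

72

gcd(1071, 118):
  1071 = 9×118 + 9
  118 = 13×9 + 1
  9 = 9×1
so gcd(1071, 118) = 1.
1 divides -72, so solutions exist.
Back-substitute for Bézout coefficients:
  1 = 118 - 13×9
  ... = 118×(118) + 1071×(-13)
Scale by -72/1 = -72: (u₀, v₀) = (-8496, 936).
General solution: u = -8496 + 1071t, v = 936 - 118t for integer t.
u ≥ 0: smallest is -8496 mod 1071 = 72 (at t = 8), with v = -8.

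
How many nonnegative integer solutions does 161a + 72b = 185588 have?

gcd(161, 72) = 1.
By Bézout, 161×(17) + 72×(-38) = 1.
One solution: (28, 2515).
General: a = 28 + 72t, b = 2515 - 161t.
a ≥ 0 ⇒ t ≥ 0; b ≥ 0 ⇒ t ≤ 15. So t ∈ [0, 15]: 16 solutions.

16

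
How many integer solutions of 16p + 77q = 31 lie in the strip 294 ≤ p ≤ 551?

3

gcd(77, 16) = 1  (77 = 4×16 + 13, 16 = 1×13 + 3, 13 = 4×3 + 1, 3 = 3×1).
Back-substituting, 16×(-24) + 77×(5) = 1.
Scale by 31: particular solution (-744, 155); reduce p mod 77: (26, -5).
General solution: p = 26 + 77t, q = -5 - 16t for integer t.
294 ≤ 26 + 77t ≤ 551 gives t ∈ [4, 6], which is 3 values.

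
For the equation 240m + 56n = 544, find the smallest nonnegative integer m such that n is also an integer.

6

gcd(240, 56) = 8.
8 divides 544, so solutions exist.
By Bézout, 240×(-3) + 56×(13) = 8.
Scale by 544/8 = 68: (m₀, n₀) = (-204, 884).
General solution: m = -204 + 7t, n = 884 - 30t for integer t.
m ≥ 0: smallest is -204 mod 7 = 6 (at t = 30), with n = -16.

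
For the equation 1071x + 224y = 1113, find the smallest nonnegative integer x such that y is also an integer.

23

gcd(1071, 224) = 7.
7 divides 1113, so solutions exist.
By Bézout, 1071·(9) + 224·(-43) = 7.
Scale by 1113/7 = 159: (x₀, y₀) = (1431, -6837).
General solution: x = 1431 + 32t, y = -6837 - 153t for integer t.
x ≥ 0: smallest is 1431 mod 32 = 23 (at t = -44), with y = -105.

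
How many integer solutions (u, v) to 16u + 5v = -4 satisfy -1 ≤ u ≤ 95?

gcd(16, 5):
  16 = 3×5 + 1
  5 = 5×1
so gcd(16, 5) = 1.
Back-substitute for Bézout coefficients:
  1 = 16 - 3×5
  ... = 16×(1) + 5×(-3)
Scale by -4: particular solution (-4, 12); reduce u mod 5: (1, -4).
General solution: u = 1 + 5t, v = -4 - 16t for integer t.
-1 ≤ 1 + 5t ≤ 95 gives t ∈ [0, 18], which is 19 values.

19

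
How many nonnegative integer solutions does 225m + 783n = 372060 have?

gcd(783, 225):
  783 = 3*225 + 108
  225 = 2*108 + 9
  108 = 12*9
so gcd(783, 225) = 9.
Back-substitute for Bézout coefficients:
  9 = 225 - 2*108
  ... = 225*(7) + 783*(-2)
Scale by 41340: one solution is (289380, -82680). Reduce m mod 87: (18, 470).
General: m = 18 + 87t, n = 470 - 25t.
m ≥ 0 ⇒ t ≥ 0; n ≥ 0 ⇒ t ≤ 18. So t ∈ [0, 18]: 19 solutions.

19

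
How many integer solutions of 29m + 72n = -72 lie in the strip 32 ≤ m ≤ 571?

gcd(72, 29) = 1.
By Bézout, 29*(5) + 72*(-2) = 1.
Particular solution: (0, -1).
General solution: m = 0 + 72t, n = -1 - 29t for integer t.
32 ≤ 0 + 72t ≤ 571 gives t ∈ [1, 7], which is 7 values.

7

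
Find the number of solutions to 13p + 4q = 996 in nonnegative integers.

gcd(13, 4) = 1  (13 = 3·4 + 1, 4 = 4·1).
Back-substituting, 13·(1) + 4·(-3) = 1.
Scale by 996: one solution is (996, -2988). Reduce p mod 4: (0, 249).
General: p = 0 + 4t, q = 249 - 13t.
p ≥ 0 ⇒ t ≥ 0; q ≥ 0 ⇒ t ≤ 19. So t ∈ [0, 19]: 20 solutions.

20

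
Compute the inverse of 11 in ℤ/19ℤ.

gcd(19, 11) = 1  (19 = 1*11 + 8, 11 = 1*8 + 3, 8 = 2*3 + 2, 3 = 1*2 + 1, 2 = 2*1).
Back-substituting, 11*(7) + 19*(-4) = 1.
So 11*7 ≡ 1 (mod 19), and 7 mod 19 = 7.

7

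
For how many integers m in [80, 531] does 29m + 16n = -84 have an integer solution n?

28

gcd(29, 16) = 1.
By Bézout, 29·(5) + 16·(-9) = 1.
Particular solution: (12, -27).
General solution: m = 12 + 16t, n = -27 - 29t for integer t.
80 ≤ 12 + 16t ≤ 531 gives t ∈ [5, 32], which is 28 values.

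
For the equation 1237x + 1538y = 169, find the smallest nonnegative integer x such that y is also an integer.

gcd(1538, 1237):
  1538 = 1×1237 + 301
  1237 = 4×301 + 33
  301 = 9×33 + 4
  33 = 8×4 + 1
  4 = 4×1
so gcd(1538, 1237) = 1.
1 divides 169, so solutions exist.
Back-substitute for Bézout coefficients:
  1 = 33 - 8×4
  ... = 1237×(373) + 1538×(-300)
Scale by 169/1 = 169: (x₀, y₀) = (63037, -50700).
General solution: x = 63037 + 1538t, y = -50700 - 1237t for integer t.
x ≥ 0: smallest is 63037 mod 1538 = 1517 (at t = -40), with y = -1220.

1517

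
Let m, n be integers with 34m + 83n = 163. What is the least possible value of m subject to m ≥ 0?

17

gcd(83, 34) = 1  (83 = 2·34 + 15, 34 = 2·15 + 4, 15 = 3·4 + 3, 4 = 1·3 + 1, 3 = 3·1).
1 divides 163, so solutions exist.
Back-substituting, 34·(22) + 83·(-9) = 1.
Scale by 163/1 = 163: (m₀, n₀) = (3586, -1467).
General solution: m = 3586 + 83t, n = -1467 - 34t for integer t.
m ≥ 0: smallest is 3586 mod 83 = 17 (at t = -43), with n = -5.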